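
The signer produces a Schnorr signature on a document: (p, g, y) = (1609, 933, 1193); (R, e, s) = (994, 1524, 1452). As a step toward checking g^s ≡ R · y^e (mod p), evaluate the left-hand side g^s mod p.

933^2 = 870489 ≡ 20
933^4 ≡ 20^2 = 400
933^8 ≡ 400^2 = 160000 ≡ 709
933^16 ≡ 709^2 = 502681 ≡ 673
933^32 ≡ 673^2 = 452929 ≡ 800
933^64 ≡ 800^2 = 640000 ≡ 1227
933^128 ≡ 1227^2 = 1505529 ≡ 1114
933^256 ≡ 1114^2 = 1240996 ≡ 457
933^512 ≡ 457^2 = 208849 ≡ 1288
933^1024 ≡ 1288^2 = 1658944 ≡ 65
1452 = 1024 + 256 + 128 + 32 + 8 + 4, so 933^1452 ≡ 65·457·1114·800·709·400 ≡ 811 (mod 1609)

811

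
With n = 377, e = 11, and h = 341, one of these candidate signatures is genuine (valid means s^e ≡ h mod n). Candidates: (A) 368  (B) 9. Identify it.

Candidate A: Squares mod 377: 368^1≡368, 368^2≡81, 368^4≡152, 368^8≡107; 11 = 8 + 2 + 1, so 368^11 ≡ 107·81·368 ≡ 36 (mod 377)
Candidate B: Squares mod 377: 9^1≡9, 9^2≡81, 9^4≡152, 9^8≡107; 11 = 8 + 2 + 1, so 9^11 ≡ 107·81·9 ≡ 341 (mod 377)
  → matches h = 341

B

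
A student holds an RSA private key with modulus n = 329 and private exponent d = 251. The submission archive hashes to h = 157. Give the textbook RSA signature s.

h^251 mod 329 = 103

103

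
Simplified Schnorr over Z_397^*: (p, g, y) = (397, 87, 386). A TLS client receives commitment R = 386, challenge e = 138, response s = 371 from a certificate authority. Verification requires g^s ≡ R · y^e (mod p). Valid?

yes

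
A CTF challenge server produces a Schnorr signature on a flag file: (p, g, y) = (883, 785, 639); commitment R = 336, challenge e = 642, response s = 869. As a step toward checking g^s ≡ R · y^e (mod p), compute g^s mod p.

228

785^2 = 616225 ≡ 774
785^4 ≡ 774^2 = 599076 ≡ 402
785^8 ≡ 402^2 = 161604 ≡ 15
785^16 ≡ 15^2 = 225
785^32 ≡ 225^2 = 50625 ≡ 294
785^64 ≡ 294^2 = 86436 ≡ 785
785^128 ≡ 785^2 = 616225 ≡ 774
785^256 ≡ 774^2 = 599076 ≡ 402
785^512 ≡ 402^2 = 161604 ≡ 15
869 = 512 + 256 + 64 + 32 + 4 + 1, so 785^869 ≡ 15·402·785·294·402·785 ≡ 228 (mod 883)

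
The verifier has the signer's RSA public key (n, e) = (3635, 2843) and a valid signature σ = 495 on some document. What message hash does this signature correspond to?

2375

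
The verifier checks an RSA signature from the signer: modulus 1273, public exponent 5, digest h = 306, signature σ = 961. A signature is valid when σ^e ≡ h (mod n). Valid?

no

σ^5 mod 1273 = 1261
1261 ≠ 306, so verification fails.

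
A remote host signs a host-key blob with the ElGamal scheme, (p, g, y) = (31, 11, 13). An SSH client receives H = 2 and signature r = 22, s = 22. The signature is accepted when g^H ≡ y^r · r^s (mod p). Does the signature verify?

Left side g^H mod p:
11^2 = 121 ≡ 28
Right side y^r · r^s mod p:
13^2 = 169 ≡ 14
13^4 ≡ 14^2 = 196 ≡ 10
13^8 ≡ 10^2 = 100 ≡ 7
13^16 ≡ 7^2 = 49 ≡ 18
22 = 16 + 4 + 2, so 13^22 ≡ 18·10·14 ≡ 9 (mod 31)
22^2 = 484 ≡ 19
22^4 ≡ 19^2 = 361 ≡ 20
22^8 ≡ 20^2 = 400 ≡ 28
22^16 ≡ 28^2 = 784 ≡ 9
22 = 16 + 4 + 2, so 22^22 ≡ 9·20·19 ≡ 10 (mod 31)
9·10 = 90 ≡ 28 (mod 31)
28 ≡ 28 (mod 31), so the signature is genuine.

verifies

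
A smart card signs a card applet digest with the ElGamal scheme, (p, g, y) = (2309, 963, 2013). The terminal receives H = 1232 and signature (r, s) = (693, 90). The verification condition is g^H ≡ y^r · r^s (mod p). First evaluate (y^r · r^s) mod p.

1977

2013^2 = 4052169 ≡ 2183
2013^4 ≡ 2183^2 = 4765489 ≡ 2022
2013^8 ≡ 2022^2 = 4088484 ≡ 1554
2013^16 ≡ 1554^2 = 2414916 ≡ 2011
2013^32 ≡ 2011^2 = 4044121 ≡ 1062
2013^64 ≡ 1062^2 = 1127844 ≡ 1052
2013^128 ≡ 1052^2 = 1106704 ≡ 693
2013^256 ≡ 693^2 = 480249 ≡ 2286
2013^512 ≡ 2286^2 = 5225796 ≡ 529
693 = 512 + 128 + 32 + 16 + 4 + 1, so 2013^693 ≡ 529·693·1062·2011·2022·2013 ≡ 1450 (mod 2309)
693^2 = 480249 ≡ 2286
693^4 ≡ 2286^2 = 5225796 ≡ 529
693^8 ≡ 529^2 = 279841 ≡ 452
693^16 ≡ 452^2 = 204304 ≡ 1112
693^32 ≡ 1112^2 = 1236544 ≡ 1229
693^64 ≡ 1229^2 = 1510441 ≡ 355
90 = 64 + 16 + 8 + 2, so 693^90 ≡ 355·1112·452·2286 ≡ 1589 (mod 2309)
y^r · r^s ≡ 1450·1589 = 2304050 ≡ 1977 (mod 2309)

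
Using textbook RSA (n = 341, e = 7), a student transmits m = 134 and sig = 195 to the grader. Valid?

yes

sig^2 ≡ 195^2 = 38025 ≡ 174
sig^4 ≡ 174^2 = 30276 ≡ 268
7 = 4 + 2 + 1, so sig^7 ≡ 268·174·195 ≡ 134 (mod 341)
sig^7 mod 341 = 134 matches m.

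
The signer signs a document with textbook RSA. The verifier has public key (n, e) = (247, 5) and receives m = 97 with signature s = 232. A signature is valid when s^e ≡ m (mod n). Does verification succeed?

fails

s^2 ≡ 232^2 = 53824 ≡ 225
s^4 ≡ 225^2 = 50625 ≡ 237
5 = 4 + 1, so s^5 ≡ 237·232 ≡ 150 (mod 247)
The recovered value 150 does not match the digest 97.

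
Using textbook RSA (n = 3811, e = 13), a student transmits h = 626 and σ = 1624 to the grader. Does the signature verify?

σ^2 ≡ 1624^2 = 2637376 ≡ 164
σ^4 ≡ 164^2 = 26896 ≡ 219
σ^8 ≡ 219^2 = 47961 ≡ 2229
13 = 8 + 4 + 1, so σ^13 ≡ 2229·219·1624 ≡ 626 (mod 3811)
σ^13 mod 3811 = 626 matches h.

verifies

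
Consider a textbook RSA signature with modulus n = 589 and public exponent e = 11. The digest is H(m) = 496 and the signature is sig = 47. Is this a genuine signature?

sig^2 ≡ 47^2 = 2209 ≡ 442
sig^4 ≡ 442^2 = 195364 ≡ 405
sig^8 ≡ 405^2 = 164025 ≡ 283
11 = 8 + 2 + 1, so sig^11 ≡ 283·442·47 ≡ 233 (mod 589)
233 ≠ 496, so verification fails.

forged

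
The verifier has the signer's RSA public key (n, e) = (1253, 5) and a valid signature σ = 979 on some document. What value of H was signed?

σ^2 ≡ 979^2 = 958441 ≡ 1149
σ^4 ≡ 1149^2 = 1320201 ≡ 792
5 = 4 + 1, so σ^5 ≡ 792·979 ≡ 1014 (mod 1253)

1014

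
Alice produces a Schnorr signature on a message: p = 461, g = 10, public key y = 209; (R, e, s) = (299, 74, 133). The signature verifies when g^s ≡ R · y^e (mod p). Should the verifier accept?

accept

g^s mod p:
Squares mod 461: 10^1≡10, 10^2≡100, 10^4≡319, 10^8≡341, 10^16≡109, 10^32≡356, 10^64≡422, 10^128≡138
133 = 128 + 4 + 1, so 10^133 ≡ 138·319·10 ≡ 426 (mod 461)
R · y^e mod p:
Squares mod 461: 209^1≡209, 209^2≡347, 209^4≡88, 209^8≡368, 209^16≡351, 209^32≡114, 209^64≡88
74 = 64 + 8 + 2, so 209^74 ≡ 88·368·347 ≡ 373 (mod 461)
299·373 = 111527 ≡ 426 (mod 461)
426 ≡ 426 (mod 461); signature holds.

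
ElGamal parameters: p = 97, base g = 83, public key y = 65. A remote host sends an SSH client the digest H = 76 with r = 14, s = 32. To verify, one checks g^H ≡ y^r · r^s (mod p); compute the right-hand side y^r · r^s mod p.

9

Squares mod 97: 65^1≡65, 65^2≡54, 65^4≡6, 65^8≡36
14 = 8 + 4 + 2, so 65^14 ≡ 36·6·54 ≡ 24 (mod 97)
Squares mod 97: 14^1≡14, 14^2≡2, 14^4≡4, 14^8≡16, 14^16≡62, 14^32≡61
14^32 ≡ 61 (mod 97)
y^r · r^s ≡ 24·61 = 1464 ≡ 9 (mod 97)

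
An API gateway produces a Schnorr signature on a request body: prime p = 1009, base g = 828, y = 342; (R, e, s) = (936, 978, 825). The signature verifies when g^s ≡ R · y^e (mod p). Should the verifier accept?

accept

g^s mod p:
828^2 = 685584 ≡ 473
828^4 ≡ 473^2 = 223729 ≡ 740
828^8 ≡ 740^2 = 547600 ≡ 722
828^16 ≡ 722^2 = 521284 ≡ 640
828^32 ≡ 640^2 = 409600 ≡ 955
828^64 ≡ 955^2 = 912025 ≡ 898
828^128 ≡ 898^2 = 806404 ≡ 213
828^256 ≡ 213^2 = 45369 ≡ 973
828^512 ≡ 973^2 = 946729 ≡ 287
825 = 512 + 256 + 32 + 16 + 8 + 1, so 828^825 ≡ 287·973·955·640·722·828 ≡ 832 (mod 1009)
R · y^e mod p:
342^2 = 116964 ≡ 929
342^4 ≡ 929^2 = 863041 ≡ 346
342^8 ≡ 346^2 = 119716 ≡ 654
342^16 ≡ 654^2 = 427716 ≡ 909
342^32 ≡ 909^2 = 826281 ≡ 919
342^64 ≡ 919^2 = 844561 ≡ 28
342^128 ≡ 28^2 = 784
342^256 ≡ 784^2 = 614656 ≡ 175
342^512 ≡ 175^2 = 30625 ≡ 355
978 = 512 + 256 + 128 + 64 + 16 + 2, so 342^978 ≡ 355·175·784·28·909·929 ≡ 113 (mod 1009)
936·113 = 105768 ≡ 832 (mod 1009)
832 ≡ 832 (mod 1009); signature holds.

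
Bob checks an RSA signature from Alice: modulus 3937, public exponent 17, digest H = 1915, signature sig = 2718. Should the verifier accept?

sig^2 ≡ 2718^2 = 7387524 ≡ 1712
sig^4 ≡ 1712^2 = 2930944 ≡ 1816
sig^8 ≡ 1816^2 = 3297856 ≡ 2587
sig^16 ≡ 2587^2 = 6692569 ≡ 3606
17 = 16 + 1, so sig^17 ≡ 3606·2718 ≡ 1915 (mod 3937)
1915 = H, so the signature checks out.

accept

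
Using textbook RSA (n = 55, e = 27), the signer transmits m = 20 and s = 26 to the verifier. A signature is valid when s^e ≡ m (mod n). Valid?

no

s^2 ≡ 26^2 = 676 ≡ 16
s^4 ≡ 16^2 = 256 ≡ 36
s^8 ≡ 36^2 = 1296 ≡ 31
s^16 ≡ 31^2 = 961 ≡ 26
27 = 16 + 8 + 2 + 1, so s^27 ≡ 26·31·16·26 ≡ 16 (mod 55)
s^27 mod 55 = 16, but m = 20.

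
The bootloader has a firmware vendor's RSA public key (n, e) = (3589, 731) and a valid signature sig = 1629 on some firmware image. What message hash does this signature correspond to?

2480

Squares mod 3589: sig^1≡1629, sig^2≡1370, sig^4≡3442, sig^8≡75, sig^16≡2036, sig^32≡1, sig^64≡1, sig^128≡1, sig^256≡1, sig^512≡1
731 = 512 + 128 + 64 + 16 + 8 + 2 + 1, so sig^731 ≡ 1·1·1·2036·75·1370·1629 ≡ 2480 (mod 3589)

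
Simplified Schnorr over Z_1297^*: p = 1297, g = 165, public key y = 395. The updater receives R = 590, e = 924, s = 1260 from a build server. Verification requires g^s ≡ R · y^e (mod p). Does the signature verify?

g^s mod p:
Squares mod 1297: 165^1≡165, 165^2≡1285, 165^4≡144, 165^8≡1281, 165^16≡256, 165^32≡686, 165^64≡1082, 165^128≡830, 165^256≡193, 165^512≡933, 165^1024≡202
1260 = 1024 + 128 + 64 + 32 + 8 + 4, so 165^1260 ≡ 202·830·1082·686·1281·144 ≡ 1193 (mod 1297)
R · y^e mod p:
Squares mod 1297: 395^1≡395, 395^2≡385, 395^4≡367, 395^8≡1098, 395^16≡691, 395^32≡185, 395^64≡503, 395^128≡94, 395^256≡1054, 395^512≡684
924 = 512 + 256 + 128 + 16 + 8 + 4, so 395^924 ≡ 684·1054·94·691·1098·367 ≡ 290 (mod 1297)
590·290 = 171100 ≡ 1193 (mod 1297)
1193 ≡ 1193 (mod 1297); signature holds.

verifies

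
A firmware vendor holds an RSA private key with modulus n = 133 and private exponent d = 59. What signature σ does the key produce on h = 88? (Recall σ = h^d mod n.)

65

h^2 ≡ 88^2 = 7744 ≡ 30
h^4 ≡ 30^2 = 900 ≡ 102
h^8 ≡ 102^2 = 10404 ≡ 30
h^16 ≡ 30^2 = 900 ≡ 102
h^32 ≡ 102^2 = 10404 ≡ 30
59 = 32 + 16 + 8 + 2 + 1, so h^59 ≡ 30·102·30·30·88 ≡ 65 (mod 133)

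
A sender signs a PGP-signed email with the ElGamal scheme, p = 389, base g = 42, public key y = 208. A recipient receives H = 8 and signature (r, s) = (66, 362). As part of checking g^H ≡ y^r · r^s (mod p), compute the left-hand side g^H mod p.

223

42^8 mod 389 = 223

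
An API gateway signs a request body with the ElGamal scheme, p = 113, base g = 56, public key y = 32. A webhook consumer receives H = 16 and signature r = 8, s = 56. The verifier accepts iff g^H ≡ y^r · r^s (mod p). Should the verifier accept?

accept

Left side g^H mod p:
Squares mod 113: 56^1≡56, 56^2≡85, 56^4≡106, 56^8≡49, 56^16≡28
56^16 ≡ 28 (mod 113)
Right side y^r · r^s mod p:
Squares mod 113: 32^1≡32, 32^2≡7, 32^4≡49, 32^8≡28
32^8 ≡ 28 (mod 113)
Squares mod 113: 8^1≡8, 8^2≡64, 8^4≡28, 8^8≡106, 8^16≡49, 8^32≡28
56 = 32 + 16 + 8, so 8^56 ≡ 28·49·106 ≡ 1 (mod 113)
28·1 = 28 ≡ 28 (mod 113)
28 ≡ 28 (mod 113), so the signature is genuine.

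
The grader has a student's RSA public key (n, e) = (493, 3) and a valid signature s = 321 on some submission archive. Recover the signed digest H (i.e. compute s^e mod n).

298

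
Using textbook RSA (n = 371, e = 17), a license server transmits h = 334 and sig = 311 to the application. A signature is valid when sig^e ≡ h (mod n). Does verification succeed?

Squares mod 371: sig^1≡311, sig^2≡261, sig^4≡228, sig^8≡44, sig^16≡81
17 = 16 + 1, so sig^17 ≡ 81·311 ≡ 334 (mod 371)
334 = h, so the signature checks out.

passes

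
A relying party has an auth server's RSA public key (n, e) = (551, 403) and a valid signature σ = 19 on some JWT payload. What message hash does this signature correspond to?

114

σ^2 ≡ 19^2 = 361
σ^4 ≡ 361^2 = 130321 ≡ 285
σ^8 ≡ 285^2 = 81225 ≡ 228
σ^16 ≡ 228^2 = 51984 ≡ 190
σ^32 ≡ 190^2 = 36100 ≡ 285
σ^64 ≡ 285^2 = 81225 ≡ 228
σ^128 ≡ 228^2 = 51984 ≡ 190
σ^256 ≡ 190^2 = 36100 ≡ 285
403 = 256 + 128 + 16 + 2 + 1, so σ^403 ≡ 285·190·190·361·19 ≡ 114 (mod 551)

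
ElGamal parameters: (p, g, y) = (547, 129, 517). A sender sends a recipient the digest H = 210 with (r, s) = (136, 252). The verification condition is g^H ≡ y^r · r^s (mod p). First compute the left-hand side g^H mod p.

129^2 = 16641 ≡ 231
129^4 ≡ 231^2 = 53361 ≡ 302
129^8 ≡ 302^2 = 91204 ≡ 402
129^16 ≡ 402^2 = 161604 ≡ 239
129^32 ≡ 239^2 = 57121 ≡ 233
129^64 ≡ 233^2 = 54289 ≡ 136
129^128 ≡ 136^2 = 18496 ≡ 445
210 = 128 + 64 + 16 + 2, so 129^210 ≡ 445·136·239·231 ≡ 375 (mod 547)

375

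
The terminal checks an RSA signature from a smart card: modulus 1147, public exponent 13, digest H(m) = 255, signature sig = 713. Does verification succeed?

sig^13 mod 1147 = 713
sig^13 mod 1147 = 713, but H(m) = 255.

fails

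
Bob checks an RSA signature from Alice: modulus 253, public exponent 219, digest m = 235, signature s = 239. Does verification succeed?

s^2 ≡ 239^2 = 57121 ≡ 196
s^4 ≡ 196^2 = 38416 ≡ 213
s^8 ≡ 213^2 = 45369 ≡ 82
s^16 ≡ 82^2 = 6724 ≡ 146
s^32 ≡ 146^2 = 21316 ≡ 64
s^64 ≡ 64^2 = 4096 ≡ 48
s^128 ≡ 48^2 = 2304 ≡ 27
219 = 128 + 64 + 16 + 8 + 2 + 1, so s^219 ≡ 27·48·146·82·196·239 ≡ 18 (mod 253)
18 ≠ 235, so verification fails.

fails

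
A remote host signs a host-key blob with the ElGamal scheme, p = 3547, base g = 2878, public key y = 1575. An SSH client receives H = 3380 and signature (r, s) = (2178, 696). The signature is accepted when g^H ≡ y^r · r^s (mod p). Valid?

no

Left side g^H mod p:
2878^2 = 8282884 ≡ 639
2878^4 ≡ 639^2 = 408321 ≡ 416
2878^8 ≡ 416^2 = 173056 ≡ 2800
2878^16 ≡ 2800^2 = 7840000 ≡ 1130
2878^32 ≡ 1130^2 = 1276900 ≡ 3527
2878^64 ≡ 3527^2 = 12439729 ≡ 400
2878^128 ≡ 400^2 = 160000 ≡ 385
2878^256 ≡ 385^2 = 148225 ≡ 2798
2878^512 ≡ 2798^2 = 7828804 ≡ 575
2878^1024 ≡ 575^2 = 330625 ≡ 754
2878^2048 ≡ 754^2 = 568516 ≡ 996
3380 = 2048 + 1024 + 256 + 32 + 16 + 4, so 2878^3380 ≡ 996·754·2798·3527·1130·416 ≡ 2810 (mod 3547)
Right side y^r · r^s mod p:
1575^2 = 2480625 ≡ 1272
1575^4 ≡ 1272^2 = 1617984 ≡ 552
1575^8 ≡ 552^2 = 304704 ≡ 3209
1575^16 ≡ 3209^2 = 10297681 ≡ 740
1575^32 ≡ 740^2 = 547600 ≡ 1362
1575^64 ≡ 1362^2 = 1855044 ≡ 3510
1575^128 ≡ 3510^2 = 12320100 ≡ 1369
1575^256 ≡ 1369^2 = 1874161 ≡ 1345
1575^512 ≡ 1345^2 = 1809025 ≡ 55
1575^1024 ≡ 55^2 = 3025
1575^2048 ≡ 3025^2 = 9150625 ≡ 2912
2178 = 2048 + 128 + 2, so 1575^2178 ≡ 2912·1369·1272 ≡ 1476 (mod 3547)
2178^2 = 4743684 ≡ 1345
2178^4 ≡ 1345^2 = 1809025 ≡ 55
2178^8 ≡ 55^2 = 3025
2178^16 ≡ 3025^2 = 9150625 ≡ 2912
2178^32 ≡ 2912^2 = 8479744 ≡ 2414
2178^64 ≡ 2414^2 = 5827396 ≡ 3222
2178^128 ≡ 3222^2 = 10381284 ≡ 2762
2178^256 ≡ 2762^2 = 7628644 ≡ 2594
2178^512 ≡ 2594^2 = 6728836 ≡ 177
696 = 512 + 128 + 32 + 16 + 8, so 2178^696 ≡ 177·2762·2414·2912·3025 ≡ 1209 (mod 3547)
1476·1209 = 1784484 ≡ 343 (mod 3547)
2810 ≠ 343, so verification fails.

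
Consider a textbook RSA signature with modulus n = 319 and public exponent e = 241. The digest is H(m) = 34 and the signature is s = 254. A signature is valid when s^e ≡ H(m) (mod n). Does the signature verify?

s^241 mod 319 = 34
s^241 mod 319 = 34 matches H(m).

verifies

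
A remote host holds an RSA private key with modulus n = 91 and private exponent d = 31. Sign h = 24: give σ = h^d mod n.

h^2 ≡ 24^2 = 576 ≡ 30
h^4 ≡ 30^2 = 900 ≡ 81
h^8 ≡ 81^2 = 6561 ≡ 9
h^16 ≡ 9^2 = 81
31 = 16 + 8 + 4 + 2 + 1, so h^31 ≡ 81·9·81·30·24 ≡ 80 (mod 91)

80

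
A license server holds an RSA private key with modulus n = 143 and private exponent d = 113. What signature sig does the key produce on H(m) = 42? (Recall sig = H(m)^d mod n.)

113

(H(m))^2 ≡ 42^2 = 1764 ≡ 48
(H(m))^4 ≡ 48^2 = 2304 ≡ 16
(H(m))^8 ≡ 16^2 = 256 ≡ 113
(H(m))^16 ≡ 113^2 = 12769 ≡ 42
(H(m))^32 ≡ 42^2 = 1764 ≡ 48
(H(m))^64 ≡ 48^2 = 2304 ≡ 16
113 = 64 + 32 + 16 + 1, so (H(m))^113 ≡ 16·48·42·42 ≡ 113 (mod 143)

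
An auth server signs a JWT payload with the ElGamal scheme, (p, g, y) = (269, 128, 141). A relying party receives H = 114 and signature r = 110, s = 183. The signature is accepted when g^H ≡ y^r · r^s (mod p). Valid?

no

Left side g^H mod p:
128^2 = 16384 ≡ 244
128^4 ≡ 244^2 = 59536 ≡ 87
128^8 ≡ 87^2 = 7569 ≡ 37
128^16 ≡ 37^2 = 1369 ≡ 24
128^32 ≡ 24^2 = 576 ≡ 38
128^64 ≡ 38^2 = 1444 ≡ 99
114 = 64 + 32 + 16 + 2, so 128^114 ≡ 99·38·24·244 ≡ 248 (mod 269)
Right side y^r · r^s mod p:
141^2 = 19881 ≡ 244
141^4 ≡ 244^2 = 59536 ≡ 87
141^8 ≡ 87^2 = 7569 ≡ 37
141^16 ≡ 37^2 = 1369 ≡ 24
141^32 ≡ 24^2 = 576 ≡ 38
141^64 ≡ 38^2 = 1444 ≡ 99
110 = 64 + 32 + 8 + 4 + 2, so 141^110 ≡ 99·38·37·87·244 ≡ 176 (mod 269)
110^2 = 12100 ≡ 264
110^4 ≡ 264^2 = 69696 ≡ 25
110^8 ≡ 25^2 = 625 ≡ 87
110^16 ≡ 87^2 = 7569 ≡ 37
110^32 ≡ 37^2 = 1369 ≡ 24
110^64 ≡ 24^2 = 576 ≡ 38
110^128 ≡ 38^2 = 1444 ≡ 99
183 = 128 + 32 + 16 + 4 + 2 + 1, so 110^183 ≡ 99·24·37·25·264·110 ≡ 236 (mod 269)
176·236 = 41536 ≡ 110 (mod 269)
248 ≠ 110, so verification fails.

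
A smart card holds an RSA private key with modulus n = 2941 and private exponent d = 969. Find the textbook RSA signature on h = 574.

2801

Squares mod 2941: h^1≡574, h^2≡84, h^4≡1174, h^8≡1888, h^16≡52, h^32≡2704, h^64≡290, h^128≡1752, h^256≡2041, h^512≡1225
969 = 512 + 256 + 128 + 64 + 8 + 1, so h^969 ≡ 1225·2041·1752·290·1888·574 ≡ 2801 (mod 2941)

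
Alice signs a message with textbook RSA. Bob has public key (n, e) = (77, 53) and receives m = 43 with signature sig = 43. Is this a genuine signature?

genuine

sig^53 mod 77 = 43
43 = m, so the signature checks out.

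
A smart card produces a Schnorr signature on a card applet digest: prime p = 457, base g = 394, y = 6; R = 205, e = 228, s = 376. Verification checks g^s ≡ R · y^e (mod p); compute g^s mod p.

205

394^2 = 155236 ≡ 313
394^4 ≡ 313^2 = 97969 ≡ 171
394^8 ≡ 171^2 = 29241 ≡ 450
394^16 ≡ 450^2 = 202500 ≡ 49
394^32 ≡ 49^2 = 2401 ≡ 116
394^64 ≡ 116^2 = 13456 ≡ 203
394^128 ≡ 203^2 = 41209 ≡ 79
394^256 ≡ 79^2 = 6241 ≡ 300
376 = 256 + 64 + 32 + 16 + 8, so 394^376 ≡ 300·203·116·49·450 ≡ 205 (mod 457)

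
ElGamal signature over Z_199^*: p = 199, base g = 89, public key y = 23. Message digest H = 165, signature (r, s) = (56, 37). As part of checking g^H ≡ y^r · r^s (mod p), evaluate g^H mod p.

106

89^2 = 7921 ≡ 160
89^4 ≡ 160^2 = 25600 ≡ 128
89^8 ≡ 128^2 = 16384 ≡ 66
89^16 ≡ 66^2 = 4356 ≡ 177
89^32 ≡ 177^2 = 31329 ≡ 86
89^64 ≡ 86^2 = 7396 ≡ 33
89^128 ≡ 33^2 = 1089 ≡ 94
165 = 128 + 32 + 4 + 1, so 89^165 ≡ 94·86·128·89 ≡ 106 (mod 199)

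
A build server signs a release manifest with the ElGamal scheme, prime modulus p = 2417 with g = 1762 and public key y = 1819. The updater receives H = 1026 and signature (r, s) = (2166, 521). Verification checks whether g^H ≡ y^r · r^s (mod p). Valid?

no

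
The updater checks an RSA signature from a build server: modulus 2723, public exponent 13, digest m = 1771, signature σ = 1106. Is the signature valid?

valid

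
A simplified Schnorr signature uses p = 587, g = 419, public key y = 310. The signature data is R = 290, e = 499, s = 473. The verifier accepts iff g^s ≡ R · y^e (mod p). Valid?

no

g^s mod p:
419^473 mod 587 = 379
R · y^e mod p:
310^499 mod 587 = 267
290·267 = 77430 ≡ 533 (mod 587)
379 ≠ 533; the check fails.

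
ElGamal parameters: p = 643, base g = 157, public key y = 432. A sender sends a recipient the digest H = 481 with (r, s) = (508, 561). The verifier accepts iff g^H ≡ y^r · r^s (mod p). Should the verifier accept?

Left side g^H mod p:
Squares mod 643: 157^1≡157, 157^2≡215, 157^4≡572, 157^8≡540, 157^16≡321, 157^32≡161, 157^64≡201, 157^128≡535, 157^256≡90
481 = 256 + 128 + 64 + 32 + 1, so 157^481 ≡ 90·535·201·161·157 ≡ 27 (mod 643)
Right side y^r · r^s mod p:
Squares mod 643: 432^1≡432, 432^2≡154, 432^4≡568, 432^8≡481, 432^16≡524, 432^32≡15, 432^64≡225, 432^128≡471, 432^256≡6
508 = 256 + 128 + 64 + 32 + 16 + 8 + 4, so 432^508 ≡ 6·471·225·15·524·481·568 ≡ 231 (mod 643)
Squares mod 643: 508^1≡508, 508^2≡221, 508^4≡616, 508^8≡86, 508^16≡323, 508^32≡163, 508^64≡206, 508^128≡641, 508^256≡4, 508^512≡16
561 = 512 + 32 + 16 + 1, so 508^561 ≡ 16·163·323·508 ≡ 426 (mod 643)
231·426 = 98406 ≡ 27 (mod 643)
27 ≡ 27 (mod 643), so the signature is genuine.

accept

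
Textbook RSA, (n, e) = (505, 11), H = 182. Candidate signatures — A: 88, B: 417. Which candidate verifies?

A

Candidate A: 88^11 mod 505 = 182
  → matches H = 182
Candidate B: 417^11 mod 505 = 323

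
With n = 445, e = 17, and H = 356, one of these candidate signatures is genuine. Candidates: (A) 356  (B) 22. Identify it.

A

Candidate A: Squares mod 445: 356^1≡356, 356^2≡356, 356^4≡356, 356^8≡356, 356^16≡356; 17 = 16 + 1, so 356^17 ≡ 356·356 ≡ 356 (mod 445)
  → matches H = 356
Candidate B: Squares mod 445: 22^1≡22, 22^2≡39, 22^4≡186, 22^8≡331, 22^16≡91; 17 = 16 + 1, so 22^17 ≡ 91·22 ≡ 222 (mod 445)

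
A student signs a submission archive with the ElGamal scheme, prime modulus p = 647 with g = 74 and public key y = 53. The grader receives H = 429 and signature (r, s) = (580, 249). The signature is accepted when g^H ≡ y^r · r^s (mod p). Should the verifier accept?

reject

Left side g^H mod p:
Squares mod 647: 74^1≡74, 74^2≡300, 74^4≡67, 74^8≡607, 74^16≡306, 74^32≡468, 74^64≡338, 74^128≡372, 74^256≡573
429 = 256 + 128 + 32 + 8 + 4 + 1, so 74^429 ≡ 573·372·468·607·67·74 ≡ 580 (mod 647)
Right side y^r · r^s mod p:
Squares mod 647: 53^1≡53, 53^2≡221, 53^4≡316, 53^8≡218, 53^16≡293, 53^32≡445, 53^64≡43, 53^128≡555, 53^256≡53, 53^512≡221
580 = 512 + 64 + 4, so 53^580 ≡ 221·43·316 ≡ 221 (mod 647)
Squares mod 647: 580^1≡580, 580^2≡607, 580^4≡306, 580^8≡468, 580^16≡338, 580^32≡372, 580^64≡573, 580^128≡300
249 = 128 + 64 + 32 + 16 + 8 + 1, so 580^249 ≡ 300·573·372·338·468·580 ≡ 354 (mod 647)
221·354 = 78234 ≡ 594 (mod 647)
580 ≠ 594, so verification fails.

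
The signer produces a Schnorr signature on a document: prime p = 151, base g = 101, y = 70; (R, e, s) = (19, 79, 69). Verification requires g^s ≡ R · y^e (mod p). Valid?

g^s mod p:
101^2 = 10201 ≡ 84
101^4 ≡ 84^2 = 7056 ≡ 110
101^8 ≡ 110^2 = 12100 ≡ 20
101^16 ≡ 20^2 = 400 ≡ 98
101^32 ≡ 98^2 = 9604 ≡ 91
101^64 ≡ 91^2 = 8281 ≡ 127
69 = 64 + 4 + 1, so 101^69 ≡ 127·110·101 ≡ 26 (mod 151)
R · y^e mod p:
70^2 = 4900 ≡ 68
70^4 ≡ 68^2 = 4624 ≡ 94
70^8 ≡ 94^2 = 8836 ≡ 78
70^16 ≡ 78^2 = 6084 ≡ 44
70^32 ≡ 44^2 = 1936 ≡ 124
70^64 ≡ 124^2 = 15376 ≡ 125
79 = 64 + 8 + 4 + 2 + 1, so 70^79 ≡ 125·78·94·68·70 ≡ 57 (mod 151)
19·57 = 1083 ≡ 26 (mod 151)
26 ≡ 26 (mod 151); signature holds.

yes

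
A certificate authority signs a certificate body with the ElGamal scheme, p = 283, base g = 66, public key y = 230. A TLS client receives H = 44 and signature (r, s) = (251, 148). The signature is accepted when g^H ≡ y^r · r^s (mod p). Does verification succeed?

fails

Left side g^H mod p:
66^2 = 4356 ≡ 111
66^4 ≡ 111^2 = 12321 ≡ 152
66^8 ≡ 152^2 = 23104 ≡ 181
66^16 ≡ 181^2 = 32761 ≡ 216
66^32 ≡ 216^2 = 46656 ≡ 244
44 = 32 + 8 + 4, so 66^44 ≡ 244·181·152 ≡ 168 (mod 283)
Right side y^r · r^s mod p:
230^2 = 52900 ≡ 262
230^4 ≡ 262^2 = 68644 ≡ 158
230^8 ≡ 158^2 = 24964 ≡ 60
230^16 ≡ 60^2 = 3600 ≡ 204
230^32 ≡ 204^2 = 41616 ≡ 15
230^64 ≡ 15^2 = 225
230^128 ≡ 225^2 = 50625 ≡ 251
251 = 128 + 64 + 32 + 16 + 8 + 2 + 1, so 230^251 ≡ 251·225·15·204·60·262·230 ≡ 204 (mod 283)
251^2 = 63001 ≡ 175
251^4 ≡ 175^2 = 30625 ≡ 61
251^8 ≡ 61^2 = 3721 ≡ 42
251^16 ≡ 42^2 = 1764 ≡ 66
251^32 ≡ 66^2 = 4356 ≡ 111
251^64 ≡ 111^2 = 12321 ≡ 152
251^128 ≡ 152^2 = 23104 ≡ 181
148 = 128 + 16 + 4, so 251^148 ≡ 181·66·61 ≡ 264 (mod 283)
204·264 = 53856 ≡ 86 (mod 283)
168 ≠ 86, so verification fails.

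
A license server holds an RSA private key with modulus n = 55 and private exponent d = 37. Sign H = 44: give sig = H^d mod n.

44

H^2 ≡ 44^2 = 1936 ≡ 11
H^4 ≡ 11^2 = 121 ≡ 11
H^8 ≡ 11^2 = 121 ≡ 11
H^16 ≡ 11^2 = 121 ≡ 11
H^32 ≡ 11^2 = 121 ≡ 11
37 = 32 + 4 + 1, so H^37 ≡ 11·11·44 ≡ 44 (mod 55)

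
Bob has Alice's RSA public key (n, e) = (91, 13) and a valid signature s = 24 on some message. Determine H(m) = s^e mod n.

24

Squares mod 91: s^1≡24, s^2≡30, s^4≡81, s^8≡9
13 = 8 + 4 + 1, so s^13 ≡ 9·81·24 ≡ 24 (mod 91)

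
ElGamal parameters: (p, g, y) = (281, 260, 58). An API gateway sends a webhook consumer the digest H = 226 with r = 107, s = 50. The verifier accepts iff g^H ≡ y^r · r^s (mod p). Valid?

no

Left side g^H mod p:
260^2 = 67600 ≡ 160
260^4 ≡ 160^2 = 25600 ≡ 29
260^8 ≡ 29^2 = 841 ≡ 279
260^16 ≡ 279^2 = 77841 ≡ 4
260^32 ≡ 4^2 = 16
260^64 ≡ 16^2 = 256
260^128 ≡ 256^2 = 65536 ≡ 63
226 = 128 + 64 + 32 + 2, so 260^226 ≡ 63·256·16·160 ≡ 69 (mod 281)
Right side y^r · r^s mod p:
58^2 = 3364 ≡ 273
58^4 ≡ 273^2 = 74529 ≡ 64
58^8 ≡ 64^2 = 4096 ≡ 162
58^16 ≡ 162^2 = 26244 ≡ 111
58^32 ≡ 111^2 = 12321 ≡ 238
58^64 ≡ 238^2 = 56644 ≡ 163
107 = 64 + 32 + 8 + 2 + 1, so 58^107 ≡ 163·238·162·273·58 ≡ 273 (mod 281)
107^2 = 11449 ≡ 209
107^4 ≡ 209^2 = 43681 ≡ 126
107^8 ≡ 126^2 = 15876 ≡ 140
107^16 ≡ 140^2 = 19600 ≡ 211
107^32 ≡ 211^2 = 44521 ≡ 123
50 = 32 + 16 + 2, so 107^50 ≡ 123·211·209 ≡ 34 (mod 281)
273·34 = 9282 ≡ 9 (mod 281)
69 ≠ 9, so verification fails.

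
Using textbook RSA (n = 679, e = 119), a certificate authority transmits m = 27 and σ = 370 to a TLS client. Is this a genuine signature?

σ^2 ≡ 370^2 = 136900 ≡ 421
σ^4 ≡ 421^2 = 177241 ≡ 22
σ^8 ≡ 22^2 = 484
σ^16 ≡ 484^2 = 234256 ≡ 1
σ^32 ≡ 1^2 = 1
σ^64 ≡ 1^2 = 1
119 = 64 + 32 + 16 + 4 + 2 + 1, so σ^119 ≡ 1·1·1·22·421·370 ≡ 27 (mod 679)
σ^119 mod 679 = 27 matches m.

genuine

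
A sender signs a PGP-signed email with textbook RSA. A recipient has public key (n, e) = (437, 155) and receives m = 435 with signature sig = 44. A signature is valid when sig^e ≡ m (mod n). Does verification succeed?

sig^155 mod 437 = 435
sig^155 mod 437 = 435 matches m.

passes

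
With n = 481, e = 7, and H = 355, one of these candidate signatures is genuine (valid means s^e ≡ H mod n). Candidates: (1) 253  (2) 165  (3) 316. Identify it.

3

Candidate 1: 253^7 mod 481 = 228
Candidate 2: 165^7 mod 481 = 126
Candidate 3: 316^7 mod 481 = 355
  → matches H = 355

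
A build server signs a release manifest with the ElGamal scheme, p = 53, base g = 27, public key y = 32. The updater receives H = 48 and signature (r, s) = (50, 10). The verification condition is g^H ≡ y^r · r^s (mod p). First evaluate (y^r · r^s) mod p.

16

Squares mod 53: 32^1≡32, 32^2≡17, 32^4≡24, 32^8≡46, 32^16≡49, 32^32≡16
50 = 32 + 16 + 2, so 32^50 ≡ 16·49·17 ≡ 25 (mod 53)
Squares mod 53: 50^1≡50, 50^2≡9, 50^4≡28, 50^8≡42
10 = 8 + 2, so 50^10 ≡ 42·9 ≡ 7 (mod 53)
y^r · r^s ≡ 25·7 = 175 ≡ 16 (mod 53)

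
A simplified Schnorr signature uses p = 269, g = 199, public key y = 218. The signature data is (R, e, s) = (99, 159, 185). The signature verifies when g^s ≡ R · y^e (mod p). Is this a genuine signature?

forged

g^s mod p:
Squares mod 269: 199^1≡199, 199^2≡58, 199^4≡136, 199^8≡204, 199^16≡190, 199^32≡54, 199^64≡226, 199^128≡235
185 = 128 + 32 + 16 + 8 + 1, so 199^185 ≡ 235·54·190·204·199 ≡ 126 (mod 269)
R · y^e mod p:
Squares mod 269: 218^1≡218, 218^2≡180, 218^4≡120, 218^8≡143, 218^16≡5, 218^32≡25, 218^64≡87, 218^128≡37
159 = 128 + 16 + 8 + 4 + 2 + 1, so 218^159 ≡ 37·5·143·120·180·218 ≡ 119 (mod 269)
99·119 = 11781 ≡ 214 (mod 269)
126 ≠ 214; the check fails.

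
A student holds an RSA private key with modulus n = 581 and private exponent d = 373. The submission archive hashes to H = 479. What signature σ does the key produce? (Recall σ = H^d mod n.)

Squares mod 581: H^1≡479, H^2≡527, H^4≡11, H^8≡121, H^16≡116, H^32≡93, H^64≡515, H^128≡289, H^256≡438
373 = 256 + 64 + 32 + 16 + 4 + 1, so H^373 ≡ 438·515·93·116·11·479 ≡ 94 (mod 581)

94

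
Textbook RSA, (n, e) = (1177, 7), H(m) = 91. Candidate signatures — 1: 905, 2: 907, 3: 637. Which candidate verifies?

Candidate 1: Squares mod 1177: 905^1≡905, 905^2≡1010, 905^4≡818; 7 = 4 + 2 + 1, so 905^7 ≡ 818·1010·905 ≡ 119 (mod 1177)
Candidate 2: Squares mod 1177: 907^1≡907, 907^2≡1103, 907^4≡768; 7 = 4 + 2 + 1, so 907^7 ≡ 768·1103·907 ≡ 91 (mod 1177)
  → matches H(m) = 91
Candidate 3: Squares mod 1177: 637^1≡637, 637^2≡881, 637^4≡518; 7 = 4 + 2 + 1, so 637^7 ≡ 518·881·637 ≡ 1055 (mod 1177)

2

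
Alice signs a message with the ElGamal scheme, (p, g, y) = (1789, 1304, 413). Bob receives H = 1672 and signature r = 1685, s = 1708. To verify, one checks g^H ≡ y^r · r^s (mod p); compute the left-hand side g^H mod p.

225

1304^2 = 1700416 ≡ 866
1304^4 ≡ 866^2 = 749956 ≡ 365
1304^8 ≡ 365^2 = 133225 ≡ 839
1304^16 ≡ 839^2 = 703921 ≡ 844
1304^32 ≡ 844^2 = 712336 ≡ 314
1304^64 ≡ 314^2 = 98596 ≡ 201
1304^128 ≡ 201^2 = 40401 ≡ 1043
1304^256 ≡ 1043^2 = 1087849 ≡ 137
1304^512 ≡ 137^2 = 18769 ≡ 879
1304^1024 ≡ 879^2 = 772641 ≡ 1582
1672 = 1024 + 512 + 128 + 8, so 1304^1672 ≡ 1582·879·1043·839 ≡ 225 (mod 1789)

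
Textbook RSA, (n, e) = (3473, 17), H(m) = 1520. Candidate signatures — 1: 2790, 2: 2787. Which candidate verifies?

2

Candidate 1: Squares mod 3473: 2790^1≡2790, 2790^2≡1107, 2790^4≡2953, 2790^8≡2979, 2790^16≡926; 17 = 16 + 1, so 2790^17 ≡ 926·2790 ≡ 3101 (mod 3473)
Candidate 2: Squares mod 3473: 2787^1≡2787, 2787^2≡1741, 2787^4≡2625, 2787^8≡193, 2787^16≡2519; 17 = 16 + 1, so 2787^17 ≡ 2519·2787 ≡ 1520 (mod 3473)
  → matches H(m) = 1520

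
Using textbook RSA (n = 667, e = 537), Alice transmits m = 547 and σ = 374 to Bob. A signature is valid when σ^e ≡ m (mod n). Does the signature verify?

Squares mod 667: σ^1≡374, σ^2≡473, σ^4≡284, σ^8≡616, σ^16≡600, σ^32≡487, σ^64≡384, σ^128≡49, σ^256≡400, σ^512≡587
537 = 512 + 16 + 8 + 1, so σ^537 ≡ 587·600·616·374 ≡ 453 (mod 667)
453 ≠ 547, so verification fails.

does not verify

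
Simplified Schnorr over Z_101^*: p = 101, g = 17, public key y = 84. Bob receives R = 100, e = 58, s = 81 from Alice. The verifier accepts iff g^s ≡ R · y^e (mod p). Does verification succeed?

fails

g^s mod p:
17^2 = 289 ≡ 87
17^4 ≡ 87^2 = 7569 ≡ 95
17^8 ≡ 95^2 = 9025 ≡ 36
17^16 ≡ 36^2 = 1296 ≡ 84
17^32 ≡ 84^2 = 7056 ≡ 87
17^64 ≡ 87^2 = 7569 ≡ 95
81 = 64 + 16 + 1, so 17^81 ≡ 95·84·17 ≡ 17 (mod 101)
R · y^e mod p:
84^2 = 7056 ≡ 87
84^4 ≡ 87^2 = 7569 ≡ 95
84^8 ≡ 95^2 = 9025 ≡ 36
84^16 ≡ 36^2 = 1296 ≡ 84
84^32 ≡ 84^2 = 7056 ≡ 87
58 = 32 + 16 + 8 + 2, so 84^58 ≡ 87·84·36·87 ≡ 36 (mod 101)
100·36 = 3600 ≡ 65 (mod 101)
17 ≠ 65; the check fails.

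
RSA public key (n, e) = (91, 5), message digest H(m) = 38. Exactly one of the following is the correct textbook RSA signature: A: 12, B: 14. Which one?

Candidate A: 12^5 mod 91 = 38
  → matches H(m) = 38
Candidate B: 14^5 mod 91 = 14

A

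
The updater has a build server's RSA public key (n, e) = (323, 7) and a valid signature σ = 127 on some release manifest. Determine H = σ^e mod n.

219

σ^2 ≡ 127^2 = 16129 ≡ 302
σ^4 ≡ 302^2 = 91204 ≡ 118
7 = 4 + 2 + 1, so σ^7 ≡ 118·302·127 ≡ 219 (mod 323)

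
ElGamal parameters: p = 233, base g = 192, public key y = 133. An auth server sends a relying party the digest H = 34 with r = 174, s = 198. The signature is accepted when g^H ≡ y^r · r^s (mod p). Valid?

yes

Left side g^H mod p:
Squares mod 233: 192^1≡192, 192^2≡50, 192^4≡170, 192^8≡8, 192^16≡64, 192^32≡135
34 = 32 + 2, so 192^34 ≡ 135·50 ≡ 226 (mod 233)
Right side y^r · r^s mod p:
Squares mod 233: 133^1≡133, 133^2≡214, 133^4≡128, 133^8≡74, 133^16≡117, 133^32≡175, 133^64≡102, 133^128≡152
174 = 128 + 32 + 8 + 4 + 2, so 133^174 ≡ 152·175·74·128·214 ≡ 232 (mod 233)
Squares mod 233: 174^1≡174, 174^2≡219, 174^4≡196, 174^8≡204, 174^16≡142, 174^32≡126, 174^64≡32, 174^128≡92
198 = 128 + 64 + 4 + 2, so 174^198 ≡ 92·32·196·219 ≡ 7 (mod 233)
232·7 = 1624 ≡ 226 (mod 233)
226 ≡ 226 (mod 233), so the signature is genuine.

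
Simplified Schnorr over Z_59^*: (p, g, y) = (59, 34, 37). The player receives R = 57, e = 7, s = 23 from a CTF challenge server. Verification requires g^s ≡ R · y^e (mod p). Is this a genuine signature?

g^s mod p:
34^2 = 1156 ≡ 35
34^4 ≡ 35^2 = 1225 ≡ 45
34^8 ≡ 45^2 = 2025 ≡ 19
34^16 ≡ 19^2 = 361 ≡ 7
23 = 16 + 4 + 2 + 1, so 34^23 ≡ 7·45·35·34 ≡ 23 (mod 59)
R · y^e mod p:
37^2 = 1369 ≡ 12
37^4 ≡ 12^2 = 144 ≡ 26
7 = 4 + 2 + 1, so 37^7 ≡ 26·12·37 ≡ 39 (mod 59)
57·39 = 2223 ≡ 40 (mod 59)
23 ≠ 40; the check fails.

forged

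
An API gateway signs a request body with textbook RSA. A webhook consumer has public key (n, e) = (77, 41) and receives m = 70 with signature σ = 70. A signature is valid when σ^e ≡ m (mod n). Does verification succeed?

Squares mod 77: σ^1≡70, σ^2≡49, σ^4≡14, σ^8≡42, σ^16≡70, σ^32≡49
41 = 32 + 8 + 1, so σ^41 ≡ 49·42·70 ≡ 70 (mod 77)
Since 70 equals the digest 70, verification succeeds.

passes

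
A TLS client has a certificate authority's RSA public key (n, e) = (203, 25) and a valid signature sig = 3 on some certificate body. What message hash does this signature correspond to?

101

sig^2 ≡ 3^2 = 9
sig^4 ≡ 9^2 = 81
sig^8 ≡ 81^2 = 6561 ≡ 65
sig^16 ≡ 65^2 = 4225 ≡ 165
25 = 16 + 8 + 1, so sig^25 ≡ 165·65·3 ≡ 101 (mod 203)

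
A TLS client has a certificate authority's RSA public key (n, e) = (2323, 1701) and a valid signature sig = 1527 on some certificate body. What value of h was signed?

1729

sig^1701 mod 2323 = 1729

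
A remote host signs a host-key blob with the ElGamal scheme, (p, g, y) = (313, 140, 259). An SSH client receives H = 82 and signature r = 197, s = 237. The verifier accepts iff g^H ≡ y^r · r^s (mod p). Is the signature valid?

valid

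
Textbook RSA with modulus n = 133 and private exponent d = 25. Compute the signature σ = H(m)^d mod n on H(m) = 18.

18

(H(m))^25 mod 133 = 18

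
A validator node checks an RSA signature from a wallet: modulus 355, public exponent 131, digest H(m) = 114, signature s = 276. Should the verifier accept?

Squares mod 355: s^1≡276, s^2≡206, s^4≡191, s^8≡271, s^16≡311, s^32≡161, s^64≡6, s^128≡36
131 = 128 + 2 + 1, so s^131 ≡ 36·206·276 ≡ 241 (mod 355)
The recovered value 241 does not match the digest 114.

reject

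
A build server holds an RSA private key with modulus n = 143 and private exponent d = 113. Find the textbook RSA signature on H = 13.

52

H^2 ≡ 13^2 = 169 ≡ 26
H^4 ≡ 26^2 = 676 ≡ 104
H^8 ≡ 104^2 = 10816 ≡ 91
H^16 ≡ 91^2 = 8281 ≡ 130
H^32 ≡ 130^2 = 16900 ≡ 26
H^64 ≡ 26^2 = 676 ≡ 104
113 = 64 + 32 + 16 + 1, so H^113 ≡ 104·26·130·13 ≡ 52 (mod 143)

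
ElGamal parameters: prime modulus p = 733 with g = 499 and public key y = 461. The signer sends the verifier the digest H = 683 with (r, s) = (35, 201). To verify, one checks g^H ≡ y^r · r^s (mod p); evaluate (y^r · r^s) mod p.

461^2 = 212521 ≡ 684
461^4 ≡ 684^2 = 467856 ≡ 202
461^8 ≡ 202^2 = 40804 ≡ 489
461^16 ≡ 489^2 = 239121 ≡ 163
461^32 ≡ 163^2 = 26569 ≡ 181
35 = 32 + 2 + 1, so 461^35 ≡ 181·684·461 ≡ 65 (mod 733)
35^2 = 1225 ≡ 492
35^4 ≡ 492^2 = 242064 ≡ 174
35^8 ≡ 174^2 = 30276 ≡ 223
35^16 ≡ 223^2 = 49729 ≡ 618
35^32 ≡ 618^2 = 381924 ≡ 31
35^64 ≡ 31^2 = 961 ≡ 228
35^128 ≡ 228^2 = 51984 ≡ 674
201 = 128 + 64 + 8 + 1, so 35^201 ≡ 674·228·223·35 ≡ 594 (mod 733)
y^r · r^s ≡ 65·594 = 38610 ≡ 494 (mod 733)

494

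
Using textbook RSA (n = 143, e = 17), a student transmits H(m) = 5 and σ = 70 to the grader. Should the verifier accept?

Squares mod 143: σ^1≡70, σ^2≡38, σ^4≡14, σ^8≡53, σ^16≡92
17 = 16 + 1, so σ^17 ≡ 92·70 ≡ 5 (mod 143)
Since 5 equals the digest 5, verification succeeds.

accept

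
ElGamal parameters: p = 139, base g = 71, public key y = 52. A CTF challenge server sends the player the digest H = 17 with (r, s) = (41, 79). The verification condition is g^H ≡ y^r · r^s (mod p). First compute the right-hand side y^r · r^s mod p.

30

52^2 = 2704 ≡ 63
52^4 ≡ 63^2 = 3969 ≡ 77
52^8 ≡ 77^2 = 5929 ≡ 91
52^16 ≡ 91^2 = 8281 ≡ 80
52^32 ≡ 80^2 = 6400 ≡ 6
41 = 32 + 8 + 1, so 52^41 ≡ 6·91·52 ≡ 36 (mod 139)
41^2 = 1681 ≡ 13
41^4 ≡ 13^2 = 169 ≡ 30
41^8 ≡ 30^2 = 900 ≡ 66
41^16 ≡ 66^2 = 4356 ≡ 47
41^32 ≡ 47^2 = 2209 ≡ 124
41^64 ≡ 124^2 = 15376 ≡ 86
79 = 64 + 8 + 4 + 2 + 1, so 41^79 ≡ 86·66·30·13·41 ≡ 24 (mod 139)
y^r · r^s ≡ 36·24 = 864 ≡ 30 (mod 139)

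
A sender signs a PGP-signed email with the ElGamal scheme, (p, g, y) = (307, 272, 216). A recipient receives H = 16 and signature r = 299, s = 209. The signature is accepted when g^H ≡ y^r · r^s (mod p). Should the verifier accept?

Left side g^H mod p:
Squares mod 307: 272^1≡272, 272^2≡304, 272^4≡9, 272^8≡81, 272^16≡114
272^16 ≡ 114 (mod 307)
Right side y^r · r^s mod p:
Squares mod 307: 216^1≡216, 216^2≡299, 216^4≡64, 216^8≡105, 216^16≡280, 216^32≡115, 216^64≡24, 216^128≡269, 216^256≡216
299 = 256 + 32 + 8 + 2 + 1, so 216^299 ≡ 216·115·105·299·216 ≡ 81 (mod 307)
Squares mod 307: 299^1≡299, 299^2≡64, 299^4≡105, 299^8≡280, 299^16≡115, 299^32≡24, 299^64≡269, 299^128≡216
209 = 128 + 64 + 16 + 1, so 299^209 ≡ 216·269·115·299 ≡ 81 (mod 307)
81·81 = 6561 ≡ 114 (mod 307)
114 ≡ 114 (mod 307), so the signature is genuine.

accept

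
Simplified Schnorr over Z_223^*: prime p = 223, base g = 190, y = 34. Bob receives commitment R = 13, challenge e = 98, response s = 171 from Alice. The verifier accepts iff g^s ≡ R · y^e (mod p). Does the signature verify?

g^s mod p:
190^171 mod 223 = 111
R · y^e mod p:
34^98 mod 223 = 60
13·60 = 780 ≡ 111 (mod 223)
111 ≡ 111 (mod 223); signature holds.

verifies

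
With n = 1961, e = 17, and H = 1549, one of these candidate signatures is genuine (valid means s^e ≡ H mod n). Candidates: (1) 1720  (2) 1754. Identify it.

2

Candidate 1: 1720^2 = 2958400 ≡ 1212; 1720^4 ≡ 1212^2 = 1468944 ≡ 155; 1720^8 ≡ 155^2 = 24025 ≡ 493; 1720^16 ≡ 493^2 = 243049 ≡ 1846; 17 = 16 + 1, so 1720^17 ≡ 1846·1720 ≡ 261 (mod 1961)
Candidate 2: 1754^2 = 3076516 ≡ 1668; 1754^4 ≡ 1668^2 = 2782224 ≡ 1526; 1754^8 ≡ 1526^2 = 2328676 ≡ 969; 1754^16 ≡ 969^2 = 938961 ≡ 1603; 17 = 16 + 1, so 1754^17 ≡ 1603·1754 ≡ 1549 (mod 1961)
  → matches H = 1549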